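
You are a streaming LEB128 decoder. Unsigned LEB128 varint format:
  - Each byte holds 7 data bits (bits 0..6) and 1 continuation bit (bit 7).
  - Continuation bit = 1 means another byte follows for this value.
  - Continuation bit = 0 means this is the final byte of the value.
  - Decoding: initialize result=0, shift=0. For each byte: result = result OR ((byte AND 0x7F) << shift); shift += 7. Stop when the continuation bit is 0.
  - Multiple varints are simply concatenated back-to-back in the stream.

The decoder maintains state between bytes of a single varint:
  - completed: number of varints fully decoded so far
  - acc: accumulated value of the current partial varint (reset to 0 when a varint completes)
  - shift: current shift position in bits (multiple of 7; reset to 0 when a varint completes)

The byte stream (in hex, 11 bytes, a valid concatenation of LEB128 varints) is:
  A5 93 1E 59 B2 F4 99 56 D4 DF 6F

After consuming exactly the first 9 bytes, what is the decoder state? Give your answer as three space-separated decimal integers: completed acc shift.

Answer: 3 84 7

Derivation:
byte[0]=0xA5 cont=1 payload=0x25: acc |= 37<<0 -> completed=0 acc=37 shift=7
byte[1]=0x93 cont=1 payload=0x13: acc |= 19<<7 -> completed=0 acc=2469 shift=14
byte[2]=0x1E cont=0 payload=0x1E: varint #1 complete (value=493989); reset -> completed=1 acc=0 shift=0
byte[3]=0x59 cont=0 payload=0x59: varint #2 complete (value=89); reset -> completed=2 acc=0 shift=0
byte[4]=0xB2 cont=1 payload=0x32: acc |= 50<<0 -> completed=2 acc=50 shift=7
byte[5]=0xF4 cont=1 payload=0x74: acc |= 116<<7 -> completed=2 acc=14898 shift=14
byte[6]=0x99 cont=1 payload=0x19: acc |= 25<<14 -> completed=2 acc=424498 shift=21
byte[7]=0x56 cont=0 payload=0x56: varint #3 complete (value=180779570); reset -> completed=3 acc=0 shift=0
byte[8]=0xD4 cont=1 payload=0x54: acc |= 84<<0 -> completed=3 acc=84 shift=7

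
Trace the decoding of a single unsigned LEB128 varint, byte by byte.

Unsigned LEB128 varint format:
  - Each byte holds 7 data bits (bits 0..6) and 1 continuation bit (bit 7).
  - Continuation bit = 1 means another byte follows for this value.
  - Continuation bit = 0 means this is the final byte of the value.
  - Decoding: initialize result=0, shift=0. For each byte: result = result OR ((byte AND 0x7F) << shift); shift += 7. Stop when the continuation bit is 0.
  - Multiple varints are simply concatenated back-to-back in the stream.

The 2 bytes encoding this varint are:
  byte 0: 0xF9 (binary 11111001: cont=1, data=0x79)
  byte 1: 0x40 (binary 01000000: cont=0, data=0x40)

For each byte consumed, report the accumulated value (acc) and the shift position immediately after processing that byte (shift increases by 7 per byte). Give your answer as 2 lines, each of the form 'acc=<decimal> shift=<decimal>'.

byte 0=0xF9: payload=0x79=121, contrib = 121<<0 = 121; acc -> 121, shift -> 7
byte 1=0x40: payload=0x40=64, contrib = 64<<7 = 8192; acc -> 8313, shift -> 14

Answer: acc=121 shift=7
acc=8313 shift=14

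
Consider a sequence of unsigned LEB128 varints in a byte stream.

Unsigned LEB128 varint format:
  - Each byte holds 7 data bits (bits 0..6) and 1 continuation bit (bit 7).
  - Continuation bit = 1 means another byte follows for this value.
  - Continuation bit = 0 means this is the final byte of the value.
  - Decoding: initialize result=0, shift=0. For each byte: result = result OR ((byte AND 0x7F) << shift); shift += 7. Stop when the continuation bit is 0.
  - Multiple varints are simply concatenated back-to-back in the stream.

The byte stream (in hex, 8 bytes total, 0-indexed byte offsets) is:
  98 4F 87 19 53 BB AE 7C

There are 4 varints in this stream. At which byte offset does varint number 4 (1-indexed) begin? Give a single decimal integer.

Answer: 5

Derivation:
  byte[0]=0x98 cont=1 payload=0x18=24: acc |= 24<<0 -> acc=24 shift=7
  byte[1]=0x4F cont=0 payload=0x4F=79: acc |= 79<<7 -> acc=10136 shift=14 [end]
Varint 1: bytes[0:2] = 98 4F -> value 10136 (2 byte(s))
  byte[2]=0x87 cont=1 payload=0x07=7: acc |= 7<<0 -> acc=7 shift=7
  byte[3]=0x19 cont=0 payload=0x19=25: acc |= 25<<7 -> acc=3207 shift=14 [end]
Varint 2: bytes[2:4] = 87 19 -> value 3207 (2 byte(s))
  byte[4]=0x53 cont=0 payload=0x53=83: acc |= 83<<0 -> acc=83 shift=7 [end]
Varint 3: bytes[4:5] = 53 -> value 83 (1 byte(s))
  byte[5]=0xBB cont=1 payload=0x3B=59: acc |= 59<<0 -> acc=59 shift=7
  byte[6]=0xAE cont=1 payload=0x2E=46: acc |= 46<<7 -> acc=5947 shift=14
  byte[7]=0x7C cont=0 payload=0x7C=124: acc |= 124<<14 -> acc=2037563 shift=21 [end]
Varint 4: bytes[5:8] = BB AE 7C -> value 2037563 (3 byte(s))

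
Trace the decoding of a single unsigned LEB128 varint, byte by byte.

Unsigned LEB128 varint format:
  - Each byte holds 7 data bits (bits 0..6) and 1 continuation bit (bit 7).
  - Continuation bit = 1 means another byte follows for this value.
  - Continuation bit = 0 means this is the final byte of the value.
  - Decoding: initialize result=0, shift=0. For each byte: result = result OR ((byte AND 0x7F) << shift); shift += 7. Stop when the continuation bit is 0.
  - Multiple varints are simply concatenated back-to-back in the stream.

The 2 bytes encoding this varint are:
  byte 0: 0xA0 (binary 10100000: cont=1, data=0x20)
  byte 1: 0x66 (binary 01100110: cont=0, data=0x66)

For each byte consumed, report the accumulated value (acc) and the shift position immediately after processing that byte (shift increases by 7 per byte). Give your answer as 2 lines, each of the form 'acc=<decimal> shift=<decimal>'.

byte 0=0xA0: payload=0x20=32, contrib = 32<<0 = 32; acc -> 32, shift -> 7
byte 1=0x66: payload=0x66=102, contrib = 102<<7 = 13056; acc -> 13088, shift -> 14

Answer: acc=32 shift=7
acc=13088 shift=14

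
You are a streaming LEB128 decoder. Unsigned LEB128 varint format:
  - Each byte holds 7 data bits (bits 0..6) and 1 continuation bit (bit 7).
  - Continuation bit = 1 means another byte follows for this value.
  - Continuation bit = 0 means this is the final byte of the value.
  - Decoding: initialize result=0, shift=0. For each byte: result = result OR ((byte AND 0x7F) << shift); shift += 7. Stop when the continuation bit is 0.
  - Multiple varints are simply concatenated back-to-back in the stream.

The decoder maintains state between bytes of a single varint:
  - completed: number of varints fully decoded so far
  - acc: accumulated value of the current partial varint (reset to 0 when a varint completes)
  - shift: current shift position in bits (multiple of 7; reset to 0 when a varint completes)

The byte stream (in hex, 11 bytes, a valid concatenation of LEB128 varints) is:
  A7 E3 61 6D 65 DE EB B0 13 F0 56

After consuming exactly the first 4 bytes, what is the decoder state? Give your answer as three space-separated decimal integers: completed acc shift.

Answer: 2 0 0

Derivation:
byte[0]=0xA7 cont=1 payload=0x27: acc |= 39<<0 -> completed=0 acc=39 shift=7
byte[1]=0xE3 cont=1 payload=0x63: acc |= 99<<7 -> completed=0 acc=12711 shift=14
byte[2]=0x61 cont=0 payload=0x61: varint #1 complete (value=1601959); reset -> completed=1 acc=0 shift=0
byte[3]=0x6D cont=0 payload=0x6D: varint #2 complete (value=109); reset -> completed=2 acc=0 shift=0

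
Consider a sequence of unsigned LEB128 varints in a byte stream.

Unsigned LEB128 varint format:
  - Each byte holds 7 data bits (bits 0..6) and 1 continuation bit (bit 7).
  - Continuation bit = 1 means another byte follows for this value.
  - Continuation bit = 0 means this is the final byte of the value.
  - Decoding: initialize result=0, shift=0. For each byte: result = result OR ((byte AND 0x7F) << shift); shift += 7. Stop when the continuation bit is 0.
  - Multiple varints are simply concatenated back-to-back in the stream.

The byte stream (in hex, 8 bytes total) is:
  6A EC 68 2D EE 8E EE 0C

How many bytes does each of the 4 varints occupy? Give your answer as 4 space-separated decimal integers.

  byte[0]=0x6A cont=0 payload=0x6A=106: acc |= 106<<0 -> acc=106 shift=7 [end]
Varint 1: bytes[0:1] = 6A -> value 106 (1 byte(s))
  byte[1]=0xEC cont=1 payload=0x6C=108: acc |= 108<<0 -> acc=108 shift=7
  byte[2]=0x68 cont=0 payload=0x68=104: acc |= 104<<7 -> acc=13420 shift=14 [end]
Varint 2: bytes[1:3] = EC 68 -> value 13420 (2 byte(s))
  byte[3]=0x2D cont=0 payload=0x2D=45: acc |= 45<<0 -> acc=45 shift=7 [end]
Varint 3: bytes[3:4] = 2D -> value 45 (1 byte(s))
  byte[4]=0xEE cont=1 payload=0x6E=110: acc |= 110<<0 -> acc=110 shift=7
  byte[5]=0x8E cont=1 payload=0x0E=14: acc |= 14<<7 -> acc=1902 shift=14
  byte[6]=0xEE cont=1 payload=0x6E=110: acc |= 110<<14 -> acc=1804142 shift=21
  byte[7]=0x0C cont=0 payload=0x0C=12: acc |= 12<<21 -> acc=26969966 shift=28 [end]
Varint 4: bytes[4:8] = EE 8E EE 0C -> value 26969966 (4 byte(s))

Answer: 1 2 1 4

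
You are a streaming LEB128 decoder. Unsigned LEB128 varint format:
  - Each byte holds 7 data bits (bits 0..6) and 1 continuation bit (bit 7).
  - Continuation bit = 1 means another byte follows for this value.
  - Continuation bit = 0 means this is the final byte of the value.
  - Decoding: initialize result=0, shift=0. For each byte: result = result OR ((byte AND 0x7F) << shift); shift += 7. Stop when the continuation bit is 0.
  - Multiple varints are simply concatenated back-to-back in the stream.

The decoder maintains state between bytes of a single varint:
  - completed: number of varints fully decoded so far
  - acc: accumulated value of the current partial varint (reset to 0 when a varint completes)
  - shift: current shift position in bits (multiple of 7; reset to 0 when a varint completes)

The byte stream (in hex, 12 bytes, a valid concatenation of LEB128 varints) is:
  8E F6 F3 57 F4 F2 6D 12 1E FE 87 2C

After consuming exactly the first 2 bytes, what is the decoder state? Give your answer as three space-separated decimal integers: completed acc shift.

byte[0]=0x8E cont=1 payload=0x0E: acc |= 14<<0 -> completed=0 acc=14 shift=7
byte[1]=0xF6 cont=1 payload=0x76: acc |= 118<<7 -> completed=0 acc=15118 shift=14

Answer: 0 15118 14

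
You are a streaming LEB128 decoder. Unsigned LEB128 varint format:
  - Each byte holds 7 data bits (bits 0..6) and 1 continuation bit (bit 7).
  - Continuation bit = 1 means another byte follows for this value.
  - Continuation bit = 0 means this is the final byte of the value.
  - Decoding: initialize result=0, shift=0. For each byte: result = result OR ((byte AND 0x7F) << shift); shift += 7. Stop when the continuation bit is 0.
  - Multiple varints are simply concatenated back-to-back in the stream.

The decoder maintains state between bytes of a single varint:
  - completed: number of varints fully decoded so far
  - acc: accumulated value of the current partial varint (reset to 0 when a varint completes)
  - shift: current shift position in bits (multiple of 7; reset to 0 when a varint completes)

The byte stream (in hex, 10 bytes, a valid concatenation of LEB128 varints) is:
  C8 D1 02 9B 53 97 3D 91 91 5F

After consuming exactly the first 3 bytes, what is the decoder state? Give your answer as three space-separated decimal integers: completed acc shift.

byte[0]=0xC8 cont=1 payload=0x48: acc |= 72<<0 -> completed=0 acc=72 shift=7
byte[1]=0xD1 cont=1 payload=0x51: acc |= 81<<7 -> completed=0 acc=10440 shift=14
byte[2]=0x02 cont=0 payload=0x02: varint #1 complete (value=43208); reset -> completed=1 acc=0 shift=0

Answer: 1 0 0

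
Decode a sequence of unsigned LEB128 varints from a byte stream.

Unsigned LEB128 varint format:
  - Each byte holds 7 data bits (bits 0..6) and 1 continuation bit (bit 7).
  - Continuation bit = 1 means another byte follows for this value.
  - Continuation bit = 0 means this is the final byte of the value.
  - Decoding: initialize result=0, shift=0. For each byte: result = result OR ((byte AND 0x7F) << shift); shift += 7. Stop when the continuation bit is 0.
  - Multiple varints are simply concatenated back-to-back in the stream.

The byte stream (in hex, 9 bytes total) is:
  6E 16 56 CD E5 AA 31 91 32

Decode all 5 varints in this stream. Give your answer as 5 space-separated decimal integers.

Answer: 110 22 86 103461581 6417

Derivation:
  byte[0]=0x6E cont=0 payload=0x6E=110: acc |= 110<<0 -> acc=110 shift=7 [end]
Varint 1: bytes[0:1] = 6E -> value 110 (1 byte(s))
  byte[1]=0x16 cont=0 payload=0x16=22: acc |= 22<<0 -> acc=22 shift=7 [end]
Varint 2: bytes[1:2] = 16 -> value 22 (1 byte(s))
  byte[2]=0x56 cont=0 payload=0x56=86: acc |= 86<<0 -> acc=86 shift=7 [end]
Varint 3: bytes[2:3] = 56 -> value 86 (1 byte(s))
  byte[3]=0xCD cont=1 payload=0x4D=77: acc |= 77<<0 -> acc=77 shift=7
  byte[4]=0xE5 cont=1 payload=0x65=101: acc |= 101<<7 -> acc=13005 shift=14
  byte[5]=0xAA cont=1 payload=0x2A=42: acc |= 42<<14 -> acc=701133 shift=21
  byte[6]=0x31 cont=0 payload=0x31=49: acc |= 49<<21 -> acc=103461581 shift=28 [end]
Varint 4: bytes[3:7] = CD E5 AA 31 -> value 103461581 (4 byte(s))
  byte[7]=0x91 cont=1 payload=0x11=17: acc |= 17<<0 -> acc=17 shift=7
  byte[8]=0x32 cont=0 payload=0x32=50: acc |= 50<<7 -> acc=6417 shift=14 [end]
Varint 5: bytes[7:9] = 91 32 -> value 6417 (2 byte(s))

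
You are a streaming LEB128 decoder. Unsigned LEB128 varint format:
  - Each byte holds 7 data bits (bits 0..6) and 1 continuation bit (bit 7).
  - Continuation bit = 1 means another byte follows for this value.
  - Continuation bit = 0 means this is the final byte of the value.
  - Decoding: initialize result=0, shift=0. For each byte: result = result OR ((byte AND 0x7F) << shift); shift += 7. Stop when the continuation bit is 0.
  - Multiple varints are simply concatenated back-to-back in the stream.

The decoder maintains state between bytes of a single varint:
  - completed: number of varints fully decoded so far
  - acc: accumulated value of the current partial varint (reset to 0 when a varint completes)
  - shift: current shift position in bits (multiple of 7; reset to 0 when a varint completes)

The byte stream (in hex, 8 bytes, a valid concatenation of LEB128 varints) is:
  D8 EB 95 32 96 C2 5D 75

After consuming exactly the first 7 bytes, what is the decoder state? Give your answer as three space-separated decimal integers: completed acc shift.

byte[0]=0xD8 cont=1 payload=0x58: acc |= 88<<0 -> completed=0 acc=88 shift=7
byte[1]=0xEB cont=1 payload=0x6B: acc |= 107<<7 -> completed=0 acc=13784 shift=14
byte[2]=0x95 cont=1 payload=0x15: acc |= 21<<14 -> completed=0 acc=357848 shift=21
byte[3]=0x32 cont=0 payload=0x32: varint #1 complete (value=105215448); reset -> completed=1 acc=0 shift=0
byte[4]=0x96 cont=1 payload=0x16: acc |= 22<<0 -> completed=1 acc=22 shift=7
byte[5]=0xC2 cont=1 payload=0x42: acc |= 66<<7 -> completed=1 acc=8470 shift=14
byte[6]=0x5D cont=0 payload=0x5D: varint #2 complete (value=1532182); reset -> completed=2 acc=0 shift=0

Answer: 2 0 0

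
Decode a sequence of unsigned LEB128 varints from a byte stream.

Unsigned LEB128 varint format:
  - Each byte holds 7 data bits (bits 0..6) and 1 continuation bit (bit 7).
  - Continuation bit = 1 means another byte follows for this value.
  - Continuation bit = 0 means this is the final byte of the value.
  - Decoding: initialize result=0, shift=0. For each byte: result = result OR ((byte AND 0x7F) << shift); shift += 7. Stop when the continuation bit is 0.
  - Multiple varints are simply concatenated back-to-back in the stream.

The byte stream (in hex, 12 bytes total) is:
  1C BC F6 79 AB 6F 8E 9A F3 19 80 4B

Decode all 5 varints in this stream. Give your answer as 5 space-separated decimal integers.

Answer: 28 1997628 14251 54316302 9600

Derivation:
  byte[0]=0x1C cont=0 payload=0x1C=28: acc |= 28<<0 -> acc=28 shift=7 [end]
Varint 1: bytes[0:1] = 1C -> value 28 (1 byte(s))
  byte[1]=0xBC cont=1 payload=0x3C=60: acc |= 60<<0 -> acc=60 shift=7
  byte[2]=0xF6 cont=1 payload=0x76=118: acc |= 118<<7 -> acc=15164 shift=14
  byte[3]=0x79 cont=0 payload=0x79=121: acc |= 121<<14 -> acc=1997628 shift=21 [end]
Varint 2: bytes[1:4] = BC F6 79 -> value 1997628 (3 byte(s))
  byte[4]=0xAB cont=1 payload=0x2B=43: acc |= 43<<0 -> acc=43 shift=7
  byte[5]=0x6F cont=0 payload=0x6F=111: acc |= 111<<7 -> acc=14251 shift=14 [end]
Varint 3: bytes[4:6] = AB 6F -> value 14251 (2 byte(s))
  byte[6]=0x8E cont=1 payload=0x0E=14: acc |= 14<<0 -> acc=14 shift=7
  byte[7]=0x9A cont=1 payload=0x1A=26: acc |= 26<<7 -> acc=3342 shift=14
  byte[8]=0xF3 cont=1 payload=0x73=115: acc |= 115<<14 -> acc=1887502 shift=21
  byte[9]=0x19 cont=0 payload=0x19=25: acc |= 25<<21 -> acc=54316302 shift=28 [end]
Varint 4: bytes[6:10] = 8E 9A F3 19 -> value 54316302 (4 byte(s))
  byte[10]=0x80 cont=1 payload=0x00=0: acc |= 0<<0 -> acc=0 shift=7
  byte[11]=0x4B cont=0 payload=0x4B=75: acc |= 75<<7 -> acc=9600 shift=14 [end]
Varint 5: bytes[10:12] = 80 4B -> value 9600 (2 byte(s))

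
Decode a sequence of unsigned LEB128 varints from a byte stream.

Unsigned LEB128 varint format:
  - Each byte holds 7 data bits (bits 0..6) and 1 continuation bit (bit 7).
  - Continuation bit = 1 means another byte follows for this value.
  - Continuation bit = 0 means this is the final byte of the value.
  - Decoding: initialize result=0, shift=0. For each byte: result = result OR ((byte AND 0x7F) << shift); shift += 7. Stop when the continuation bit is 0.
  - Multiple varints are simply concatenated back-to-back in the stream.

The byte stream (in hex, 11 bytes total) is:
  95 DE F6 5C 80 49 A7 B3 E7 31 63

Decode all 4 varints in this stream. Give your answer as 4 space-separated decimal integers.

  byte[0]=0x95 cont=1 payload=0x15=21: acc |= 21<<0 -> acc=21 shift=7
  byte[1]=0xDE cont=1 payload=0x5E=94: acc |= 94<<7 -> acc=12053 shift=14
  byte[2]=0xF6 cont=1 payload=0x76=118: acc |= 118<<14 -> acc=1945365 shift=21
  byte[3]=0x5C cont=0 payload=0x5C=92: acc |= 92<<21 -> acc=194883349 shift=28 [end]
Varint 1: bytes[0:4] = 95 DE F6 5C -> value 194883349 (4 byte(s))
  byte[4]=0x80 cont=1 payload=0x00=0: acc |= 0<<0 -> acc=0 shift=7
  byte[5]=0x49 cont=0 payload=0x49=73: acc |= 73<<7 -> acc=9344 shift=14 [end]
Varint 2: bytes[4:6] = 80 49 -> value 9344 (2 byte(s))
  byte[6]=0xA7 cont=1 payload=0x27=39: acc |= 39<<0 -> acc=39 shift=7
  byte[7]=0xB3 cont=1 payload=0x33=51: acc |= 51<<7 -> acc=6567 shift=14
  byte[8]=0xE7 cont=1 payload=0x67=103: acc |= 103<<14 -> acc=1694119 shift=21
  byte[9]=0x31 cont=0 payload=0x31=49: acc |= 49<<21 -> acc=104454567 shift=28 [end]
Varint 3: bytes[6:10] = A7 B3 E7 31 -> value 104454567 (4 byte(s))
  byte[10]=0x63 cont=0 payload=0x63=99: acc |= 99<<0 -> acc=99 shift=7 [end]
Varint 4: bytes[10:11] = 63 -> value 99 (1 byte(s))

Answer: 194883349 9344 104454567 99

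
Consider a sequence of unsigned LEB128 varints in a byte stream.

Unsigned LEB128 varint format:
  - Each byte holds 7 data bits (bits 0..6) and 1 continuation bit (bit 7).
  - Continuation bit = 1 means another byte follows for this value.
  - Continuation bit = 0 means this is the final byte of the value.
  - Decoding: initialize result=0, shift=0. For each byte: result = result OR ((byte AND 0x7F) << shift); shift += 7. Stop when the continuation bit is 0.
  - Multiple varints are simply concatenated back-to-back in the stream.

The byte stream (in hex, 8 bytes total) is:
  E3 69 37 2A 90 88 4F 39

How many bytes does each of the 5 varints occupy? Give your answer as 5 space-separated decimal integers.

  byte[0]=0xE3 cont=1 payload=0x63=99: acc |= 99<<0 -> acc=99 shift=7
  byte[1]=0x69 cont=0 payload=0x69=105: acc |= 105<<7 -> acc=13539 shift=14 [end]
Varint 1: bytes[0:2] = E3 69 -> value 13539 (2 byte(s))
  byte[2]=0x37 cont=0 payload=0x37=55: acc |= 55<<0 -> acc=55 shift=7 [end]
Varint 2: bytes[2:3] = 37 -> value 55 (1 byte(s))
  byte[3]=0x2A cont=0 payload=0x2A=42: acc |= 42<<0 -> acc=42 shift=7 [end]
Varint 3: bytes[3:4] = 2A -> value 42 (1 byte(s))
  byte[4]=0x90 cont=1 payload=0x10=16: acc |= 16<<0 -> acc=16 shift=7
  byte[5]=0x88 cont=1 payload=0x08=8: acc |= 8<<7 -> acc=1040 shift=14
  byte[6]=0x4F cont=0 payload=0x4F=79: acc |= 79<<14 -> acc=1295376 shift=21 [end]
Varint 4: bytes[4:7] = 90 88 4F -> value 1295376 (3 byte(s))
  byte[7]=0x39 cont=0 payload=0x39=57: acc |= 57<<0 -> acc=57 shift=7 [end]
Varint 5: bytes[7:8] = 39 -> value 57 (1 byte(s))

Answer: 2 1 1 3 1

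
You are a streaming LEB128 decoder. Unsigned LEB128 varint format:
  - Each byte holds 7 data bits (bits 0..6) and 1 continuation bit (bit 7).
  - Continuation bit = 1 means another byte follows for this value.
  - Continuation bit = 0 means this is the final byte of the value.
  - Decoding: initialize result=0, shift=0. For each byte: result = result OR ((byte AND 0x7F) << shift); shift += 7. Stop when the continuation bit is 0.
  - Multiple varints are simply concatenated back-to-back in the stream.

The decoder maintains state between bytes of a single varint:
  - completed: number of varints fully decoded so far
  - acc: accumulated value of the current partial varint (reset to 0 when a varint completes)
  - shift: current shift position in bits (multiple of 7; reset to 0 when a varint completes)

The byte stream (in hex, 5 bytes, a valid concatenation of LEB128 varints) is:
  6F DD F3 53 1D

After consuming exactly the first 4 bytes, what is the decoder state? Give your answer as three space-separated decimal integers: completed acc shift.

Answer: 2 0 0

Derivation:
byte[0]=0x6F cont=0 payload=0x6F: varint #1 complete (value=111); reset -> completed=1 acc=0 shift=0
byte[1]=0xDD cont=1 payload=0x5D: acc |= 93<<0 -> completed=1 acc=93 shift=7
byte[2]=0xF3 cont=1 payload=0x73: acc |= 115<<7 -> completed=1 acc=14813 shift=14
byte[3]=0x53 cont=0 payload=0x53: varint #2 complete (value=1374685); reset -> completed=2 acc=0 shift=0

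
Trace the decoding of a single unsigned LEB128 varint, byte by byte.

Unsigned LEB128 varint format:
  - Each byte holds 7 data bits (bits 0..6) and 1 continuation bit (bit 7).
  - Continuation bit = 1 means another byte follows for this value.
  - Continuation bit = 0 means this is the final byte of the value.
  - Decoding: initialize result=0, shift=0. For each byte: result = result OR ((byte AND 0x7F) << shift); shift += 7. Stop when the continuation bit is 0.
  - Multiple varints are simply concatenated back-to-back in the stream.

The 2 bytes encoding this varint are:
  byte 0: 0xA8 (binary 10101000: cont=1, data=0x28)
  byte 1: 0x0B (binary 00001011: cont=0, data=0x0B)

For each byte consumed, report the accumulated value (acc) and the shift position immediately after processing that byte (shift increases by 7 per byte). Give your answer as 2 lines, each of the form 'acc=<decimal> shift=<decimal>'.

byte 0=0xA8: payload=0x28=40, contrib = 40<<0 = 40; acc -> 40, shift -> 7
byte 1=0x0B: payload=0x0B=11, contrib = 11<<7 = 1408; acc -> 1448, shift -> 14

Answer: acc=40 shift=7
acc=1448 shift=14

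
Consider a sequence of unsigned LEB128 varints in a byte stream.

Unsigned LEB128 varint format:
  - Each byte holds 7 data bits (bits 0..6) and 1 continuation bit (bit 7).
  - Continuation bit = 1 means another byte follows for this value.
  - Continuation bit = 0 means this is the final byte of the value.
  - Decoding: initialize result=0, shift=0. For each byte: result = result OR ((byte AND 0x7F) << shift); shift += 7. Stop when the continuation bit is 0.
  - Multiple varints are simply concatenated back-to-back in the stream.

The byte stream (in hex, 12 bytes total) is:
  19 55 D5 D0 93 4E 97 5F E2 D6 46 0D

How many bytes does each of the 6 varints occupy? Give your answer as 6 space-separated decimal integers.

  byte[0]=0x19 cont=0 payload=0x19=25: acc |= 25<<0 -> acc=25 shift=7 [end]
Varint 1: bytes[0:1] = 19 -> value 25 (1 byte(s))
  byte[1]=0x55 cont=0 payload=0x55=85: acc |= 85<<0 -> acc=85 shift=7 [end]
Varint 2: bytes[1:2] = 55 -> value 85 (1 byte(s))
  byte[2]=0xD5 cont=1 payload=0x55=85: acc |= 85<<0 -> acc=85 shift=7
  byte[3]=0xD0 cont=1 payload=0x50=80: acc |= 80<<7 -> acc=10325 shift=14
  byte[4]=0x93 cont=1 payload=0x13=19: acc |= 19<<14 -> acc=321621 shift=21
  byte[5]=0x4E cont=0 payload=0x4E=78: acc |= 78<<21 -> acc=163899477 shift=28 [end]
Varint 3: bytes[2:6] = D5 D0 93 4E -> value 163899477 (4 byte(s))
  byte[6]=0x97 cont=1 payload=0x17=23: acc |= 23<<0 -> acc=23 shift=7
  byte[7]=0x5F cont=0 payload=0x5F=95: acc |= 95<<7 -> acc=12183 shift=14 [end]
Varint 4: bytes[6:8] = 97 5F -> value 12183 (2 byte(s))
  byte[8]=0xE2 cont=1 payload=0x62=98: acc |= 98<<0 -> acc=98 shift=7
  byte[9]=0xD6 cont=1 payload=0x56=86: acc |= 86<<7 -> acc=11106 shift=14
  byte[10]=0x46 cont=0 payload=0x46=70: acc |= 70<<14 -> acc=1157986 shift=21 [end]
Varint 5: bytes[8:11] = E2 D6 46 -> value 1157986 (3 byte(s))
  byte[11]=0x0D cont=0 payload=0x0D=13: acc |= 13<<0 -> acc=13 shift=7 [end]
Varint 6: bytes[11:12] = 0D -> value 13 (1 byte(s))

Answer: 1 1 4 2 3 1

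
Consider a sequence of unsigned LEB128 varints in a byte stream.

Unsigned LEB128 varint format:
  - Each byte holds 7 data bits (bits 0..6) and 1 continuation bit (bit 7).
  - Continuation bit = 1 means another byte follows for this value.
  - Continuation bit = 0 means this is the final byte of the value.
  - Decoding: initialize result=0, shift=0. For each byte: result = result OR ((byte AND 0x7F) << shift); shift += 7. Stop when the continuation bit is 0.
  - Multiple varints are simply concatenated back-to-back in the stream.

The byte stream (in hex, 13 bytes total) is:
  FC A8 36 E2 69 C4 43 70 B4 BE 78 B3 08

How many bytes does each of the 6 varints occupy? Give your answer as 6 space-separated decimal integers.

Answer: 3 2 2 1 3 2

Derivation:
  byte[0]=0xFC cont=1 payload=0x7C=124: acc |= 124<<0 -> acc=124 shift=7
  byte[1]=0xA8 cont=1 payload=0x28=40: acc |= 40<<7 -> acc=5244 shift=14
  byte[2]=0x36 cont=0 payload=0x36=54: acc |= 54<<14 -> acc=889980 shift=21 [end]
Varint 1: bytes[0:3] = FC A8 36 -> value 889980 (3 byte(s))
  byte[3]=0xE2 cont=1 payload=0x62=98: acc |= 98<<0 -> acc=98 shift=7
  byte[4]=0x69 cont=0 payload=0x69=105: acc |= 105<<7 -> acc=13538 shift=14 [end]
Varint 2: bytes[3:5] = E2 69 -> value 13538 (2 byte(s))
  byte[5]=0xC4 cont=1 payload=0x44=68: acc |= 68<<0 -> acc=68 shift=7
  byte[6]=0x43 cont=0 payload=0x43=67: acc |= 67<<7 -> acc=8644 shift=14 [end]
Varint 3: bytes[5:7] = C4 43 -> value 8644 (2 byte(s))
  byte[7]=0x70 cont=0 payload=0x70=112: acc |= 112<<0 -> acc=112 shift=7 [end]
Varint 4: bytes[7:8] = 70 -> value 112 (1 byte(s))
  byte[8]=0xB4 cont=1 payload=0x34=52: acc |= 52<<0 -> acc=52 shift=7
  byte[9]=0xBE cont=1 payload=0x3E=62: acc |= 62<<7 -> acc=7988 shift=14
  byte[10]=0x78 cont=0 payload=0x78=120: acc |= 120<<14 -> acc=1974068 shift=21 [end]
Varint 5: bytes[8:11] = B4 BE 78 -> value 1974068 (3 byte(s))
  byte[11]=0xB3 cont=1 payload=0x33=51: acc |= 51<<0 -> acc=51 shift=7
  byte[12]=0x08 cont=0 payload=0x08=8: acc |= 8<<7 -> acc=1075 shift=14 [end]
Varint 6: bytes[11:13] = B3 08 -> value 1075 (2 byte(s))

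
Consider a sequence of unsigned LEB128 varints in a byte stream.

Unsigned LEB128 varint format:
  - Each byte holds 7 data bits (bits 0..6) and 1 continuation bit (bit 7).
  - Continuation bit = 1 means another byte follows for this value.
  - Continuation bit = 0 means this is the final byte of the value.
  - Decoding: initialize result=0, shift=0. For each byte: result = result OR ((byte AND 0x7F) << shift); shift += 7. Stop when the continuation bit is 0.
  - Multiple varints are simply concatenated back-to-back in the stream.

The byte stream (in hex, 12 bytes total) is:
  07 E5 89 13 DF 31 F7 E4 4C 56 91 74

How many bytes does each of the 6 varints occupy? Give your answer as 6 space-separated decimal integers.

Answer: 1 3 2 3 1 2

Derivation:
  byte[0]=0x07 cont=0 payload=0x07=7: acc |= 7<<0 -> acc=7 shift=7 [end]
Varint 1: bytes[0:1] = 07 -> value 7 (1 byte(s))
  byte[1]=0xE5 cont=1 payload=0x65=101: acc |= 101<<0 -> acc=101 shift=7
  byte[2]=0x89 cont=1 payload=0x09=9: acc |= 9<<7 -> acc=1253 shift=14
  byte[3]=0x13 cont=0 payload=0x13=19: acc |= 19<<14 -> acc=312549 shift=21 [end]
Varint 2: bytes[1:4] = E5 89 13 -> value 312549 (3 byte(s))
  byte[4]=0xDF cont=1 payload=0x5F=95: acc |= 95<<0 -> acc=95 shift=7
  byte[5]=0x31 cont=0 payload=0x31=49: acc |= 49<<7 -> acc=6367 shift=14 [end]
Varint 3: bytes[4:6] = DF 31 -> value 6367 (2 byte(s))
  byte[6]=0xF7 cont=1 payload=0x77=119: acc |= 119<<0 -> acc=119 shift=7
  byte[7]=0xE4 cont=1 payload=0x64=100: acc |= 100<<7 -> acc=12919 shift=14
  byte[8]=0x4C cont=0 payload=0x4C=76: acc |= 76<<14 -> acc=1258103 shift=21 [end]
Varint 4: bytes[6:9] = F7 E4 4C -> value 1258103 (3 byte(s))
  byte[9]=0x56 cont=0 payload=0x56=86: acc |= 86<<0 -> acc=86 shift=7 [end]
Varint 5: bytes[9:10] = 56 -> value 86 (1 byte(s))
  byte[10]=0x91 cont=1 payload=0x11=17: acc |= 17<<0 -> acc=17 shift=7
  byte[11]=0x74 cont=0 payload=0x74=116: acc |= 116<<7 -> acc=14865 shift=14 [end]
Varint 6: bytes[10:12] = 91 74 -> value 14865 (2 byte(s))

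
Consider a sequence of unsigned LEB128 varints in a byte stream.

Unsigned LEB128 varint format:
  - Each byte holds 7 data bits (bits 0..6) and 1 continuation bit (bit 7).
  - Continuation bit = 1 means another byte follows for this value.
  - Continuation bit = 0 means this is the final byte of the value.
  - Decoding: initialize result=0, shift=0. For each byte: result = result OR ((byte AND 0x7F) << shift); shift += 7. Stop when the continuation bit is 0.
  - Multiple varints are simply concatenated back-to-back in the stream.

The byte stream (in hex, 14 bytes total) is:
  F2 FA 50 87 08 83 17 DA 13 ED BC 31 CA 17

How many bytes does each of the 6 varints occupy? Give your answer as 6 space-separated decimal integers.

Answer: 3 2 2 2 3 2

Derivation:
  byte[0]=0xF2 cont=1 payload=0x72=114: acc |= 114<<0 -> acc=114 shift=7
  byte[1]=0xFA cont=1 payload=0x7A=122: acc |= 122<<7 -> acc=15730 shift=14
  byte[2]=0x50 cont=0 payload=0x50=80: acc |= 80<<14 -> acc=1326450 shift=21 [end]
Varint 1: bytes[0:3] = F2 FA 50 -> value 1326450 (3 byte(s))
  byte[3]=0x87 cont=1 payload=0x07=7: acc |= 7<<0 -> acc=7 shift=7
  byte[4]=0x08 cont=0 payload=0x08=8: acc |= 8<<7 -> acc=1031 shift=14 [end]
Varint 2: bytes[3:5] = 87 08 -> value 1031 (2 byte(s))
  byte[5]=0x83 cont=1 payload=0x03=3: acc |= 3<<0 -> acc=3 shift=7
  byte[6]=0x17 cont=0 payload=0x17=23: acc |= 23<<7 -> acc=2947 shift=14 [end]
Varint 3: bytes[5:7] = 83 17 -> value 2947 (2 byte(s))
  byte[7]=0xDA cont=1 payload=0x5A=90: acc |= 90<<0 -> acc=90 shift=7
  byte[8]=0x13 cont=0 payload=0x13=19: acc |= 19<<7 -> acc=2522 shift=14 [end]
Varint 4: bytes[7:9] = DA 13 -> value 2522 (2 byte(s))
  byte[9]=0xED cont=1 payload=0x6D=109: acc |= 109<<0 -> acc=109 shift=7
  byte[10]=0xBC cont=1 payload=0x3C=60: acc |= 60<<7 -> acc=7789 shift=14
  byte[11]=0x31 cont=0 payload=0x31=49: acc |= 49<<14 -> acc=810605 shift=21 [end]
Varint 5: bytes[9:12] = ED BC 31 -> value 810605 (3 byte(s))
  byte[12]=0xCA cont=1 payload=0x4A=74: acc |= 74<<0 -> acc=74 shift=7
  byte[13]=0x17 cont=0 payload=0x17=23: acc |= 23<<7 -> acc=3018 shift=14 [end]
Varint 6: bytes[12:14] = CA 17 -> value 3018 (2 byte(s))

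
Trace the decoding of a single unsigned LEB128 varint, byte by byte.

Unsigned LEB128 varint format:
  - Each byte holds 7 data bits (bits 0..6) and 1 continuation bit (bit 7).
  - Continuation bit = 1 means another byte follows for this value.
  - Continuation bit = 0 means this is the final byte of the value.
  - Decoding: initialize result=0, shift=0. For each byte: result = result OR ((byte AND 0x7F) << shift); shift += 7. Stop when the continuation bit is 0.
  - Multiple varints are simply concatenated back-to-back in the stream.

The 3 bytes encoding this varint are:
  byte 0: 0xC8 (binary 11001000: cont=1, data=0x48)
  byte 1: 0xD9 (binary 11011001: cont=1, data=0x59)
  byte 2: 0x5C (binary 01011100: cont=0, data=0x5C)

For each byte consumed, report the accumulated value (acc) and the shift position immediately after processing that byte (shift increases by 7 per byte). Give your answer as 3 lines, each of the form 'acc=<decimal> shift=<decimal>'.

byte 0=0xC8: payload=0x48=72, contrib = 72<<0 = 72; acc -> 72, shift -> 7
byte 1=0xD9: payload=0x59=89, contrib = 89<<7 = 11392; acc -> 11464, shift -> 14
byte 2=0x5C: payload=0x5C=92, contrib = 92<<14 = 1507328; acc -> 1518792, shift -> 21

Answer: acc=72 shift=7
acc=11464 shift=14
acc=1518792 shift=21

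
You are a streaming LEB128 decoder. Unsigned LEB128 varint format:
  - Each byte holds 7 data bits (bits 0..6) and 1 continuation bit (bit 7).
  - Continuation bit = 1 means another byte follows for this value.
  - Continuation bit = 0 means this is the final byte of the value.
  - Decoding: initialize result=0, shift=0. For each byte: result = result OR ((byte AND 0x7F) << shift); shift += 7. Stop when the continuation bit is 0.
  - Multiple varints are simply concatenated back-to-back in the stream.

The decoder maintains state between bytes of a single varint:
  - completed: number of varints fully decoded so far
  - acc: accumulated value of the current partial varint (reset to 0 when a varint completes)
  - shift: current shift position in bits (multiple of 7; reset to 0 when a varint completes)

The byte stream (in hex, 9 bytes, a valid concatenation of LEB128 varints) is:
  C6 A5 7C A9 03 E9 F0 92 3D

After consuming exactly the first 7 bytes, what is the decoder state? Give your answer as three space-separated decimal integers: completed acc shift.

byte[0]=0xC6 cont=1 payload=0x46: acc |= 70<<0 -> completed=0 acc=70 shift=7
byte[1]=0xA5 cont=1 payload=0x25: acc |= 37<<7 -> completed=0 acc=4806 shift=14
byte[2]=0x7C cont=0 payload=0x7C: varint #1 complete (value=2036422); reset -> completed=1 acc=0 shift=0
byte[3]=0xA9 cont=1 payload=0x29: acc |= 41<<0 -> completed=1 acc=41 shift=7
byte[4]=0x03 cont=0 payload=0x03: varint #2 complete (value=425); reset -> completed=2 acc=0 shift=0
byte[5]=0xE9 cont=1 payload=0x69: acc |= 105<<0 -> completed=2 acc=105 shift=7
byte[6]=0xF0 cont=1 payload=0x70: acc |= 112<<7 -> completed=2 acc=14441 shift=14

Answer: 2 14441 14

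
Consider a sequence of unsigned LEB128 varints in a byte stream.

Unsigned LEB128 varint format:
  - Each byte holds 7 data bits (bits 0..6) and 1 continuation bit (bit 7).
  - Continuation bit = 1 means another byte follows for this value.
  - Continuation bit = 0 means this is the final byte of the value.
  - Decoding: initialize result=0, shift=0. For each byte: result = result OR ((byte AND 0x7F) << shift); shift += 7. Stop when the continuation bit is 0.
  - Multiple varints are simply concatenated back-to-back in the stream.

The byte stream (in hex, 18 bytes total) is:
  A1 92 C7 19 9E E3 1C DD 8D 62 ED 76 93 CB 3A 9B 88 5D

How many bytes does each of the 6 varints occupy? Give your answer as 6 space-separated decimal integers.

Answer: 4 3 3 2 3 3

Derivation:
  byte[0]=0xA1 cont=1 payload=0x21=33: acc |= 33<<0 -> acc=33 shift=7
  byte[1]=0x92 cont=1 payload=0x12=18: acc |= 18<<7 -> acc=2337 shift=14
  byte[2]=0xC7 cont=1 payload=0x47=71: acc |= 71<<14 -> acc=1165601 shift=21
  byte[3]=0x19 cont=0 payload=0x19=25: acc |= 25<<21 -> acc=53594401 shift=28 [end]
Varint 1: bytes[0:4] = A1 92 C7 19 -> value 53594401 (4 byte(s))
  byte[4]=0x9E cont=1 payload=0x1E=30: acc |= 30<<0 -> acc=30 shift=7
  byte[5]=0xE3 cont=1 payload=0x63=99: acc |= 99<<7 -> acc=12702 shift=14
  byte[6]=0x1C cont=0 payload=0x1C=28: acc |= 28<<14 -> acc=471454 shift=21 [end]
Varint 2: bytes[4:7] = 9E E3 1C -> value 471454 (3 byte(s))
  byte[7]=0xDD cont=1 payload=0x5D=93: acc |= 93<<0 -> acc=93 shift=7
  byte[8]=0x8D cont=1 payload=0x0D=13: acc |= 13<<7 -> acc=1757 shift=14
  byte[9]=0x62 cont=0 payload=0x62=98: acc |= 98<<14 -> acc=1607389 shift=21 [end]
Varint 3: bytes[7:10] = DD 8D 62 -> value 1607389 (3 byte(s))
  byte[10]=0xED cont=1 payload=0x6D=109: acc |= 109<<0 -> acc=109 shift=7
  byte[11]=0x76 cont=0 payload=0x76=118: acc |= 118<<7 -> acc=15213 shift=14 [end]
Varint 4: bytes[10:12] = ED 76 -> value 15213 (2 byte(s))
  byte[12]=0x93 cont=1 payload=0x13=19: acc |= 19<<0 -> acc=19 shift=7
  byte[13]=0xCB cont=1 payload=0x4B=75: acc |= 75<<7 -> acc=9619 shift=14
  byte[14]=0x3A cont=0 payload=0x3A=58: acc |= 58<<14 -> acc=959891 shift=21 [end]
Varint 5: bytes[12:15] = 93 CB 3A -> value 959891 (3 byte(s))
  byte[15]=0x9B cont=1 payload=0x1B=27: acc |= 27<<0 -> acc=27 shift=7
  byte[16]=0x88 cont=1 payload=0x08=8: acc |= 8<<7 -> acc=1051 shift=14
  byte[17]=0x5D cont=0 payload=0x5D=93: acc |= 93<<14 -> acc=1524763 shift=21 [end]
Varint 6: bytes[15:18] = 9B 88 5D -> value 1524763 (3 byte(s))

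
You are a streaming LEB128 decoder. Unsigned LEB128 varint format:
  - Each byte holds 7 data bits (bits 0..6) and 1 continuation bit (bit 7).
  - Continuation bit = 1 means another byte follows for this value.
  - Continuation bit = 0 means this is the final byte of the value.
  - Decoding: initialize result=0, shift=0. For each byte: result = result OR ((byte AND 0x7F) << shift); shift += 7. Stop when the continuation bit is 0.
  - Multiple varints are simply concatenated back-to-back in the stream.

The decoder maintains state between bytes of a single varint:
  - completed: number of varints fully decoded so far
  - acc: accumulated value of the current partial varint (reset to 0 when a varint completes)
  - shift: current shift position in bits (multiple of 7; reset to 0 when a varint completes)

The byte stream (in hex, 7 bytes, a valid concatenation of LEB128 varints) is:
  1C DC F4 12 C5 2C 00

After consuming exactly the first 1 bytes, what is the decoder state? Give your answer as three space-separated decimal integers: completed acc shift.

Answer: 1 0 0

Derivation:
byte[0]=0x1C cont=0 payload=0x1C: varint #1 complete (value=28); reset -> completed=1 acc=0 shift=0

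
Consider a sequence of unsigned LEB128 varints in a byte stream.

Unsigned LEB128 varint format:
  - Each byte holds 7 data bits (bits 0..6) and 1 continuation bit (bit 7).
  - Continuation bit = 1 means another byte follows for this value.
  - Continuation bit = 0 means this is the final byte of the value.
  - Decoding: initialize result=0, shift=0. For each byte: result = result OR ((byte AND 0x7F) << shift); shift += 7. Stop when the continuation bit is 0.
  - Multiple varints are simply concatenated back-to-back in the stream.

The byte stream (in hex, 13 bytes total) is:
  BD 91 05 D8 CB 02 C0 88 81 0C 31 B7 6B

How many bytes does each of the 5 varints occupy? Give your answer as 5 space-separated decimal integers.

Answer: 3 3 4 1 2

Derivation:
  byte[0]=0xBD cont=1 payload=0x3D=61: acc |= 61<<0 -> acc=61 shift=7
  byte[1]=0x91 cont=1 payload=0x11=17: acc |= 17<<7 -> acc=2237 shift=14
  byte[2]=0x05 cont=0 payload=0x05=5: acc |= 5<<14 -> acc=84157 shift=21 [end]
Varint 1: bytes[0:3] = BD 91 05 -> value 84157 (3 byte(s))
  byte[3]=0xD8 cont=1 payload=0x58=88: acc |= 88<<0 -> acc=88 shift=7
  byte[4]=0xCB cont=1 payload=0x4B=75: acc |= 75<<7 -> acc=9688 shift=14
  byte[5]=0x02 cont=0 payload=0x02=2: acc |= 2<<14 -> acc=42456 shift=21 [end]
Varint 2: bytes[3:6] = D8 CB 02 -> value 42456 (3 byte(s))
  byte[6]=0xC0 cont=1 payload=0x40=64: acc |= 64<<0 -> acc=64 shift=7
  byte[7]=0x88 cont=1 payload=0x08=8: acc |= 8<<7 -> acc=1088 shift=14
  byte[8]=0x81 cont=1 payload=0x01=1: acc |= 1<<14 -> acc=17472 shift=21
  byte[9]=0x0C cont=0 payload=0x0C=12: acc |= 12<<21 -> acc=25183296 shift=28 [end]
Varint 3: bytes[6:10] = C0 88 81 0C -> value 25183296 (4 byte(s))
  byte[10]=0x31 cont=0 payload=0x31=49: acc |= 49<<0 -> acc=49 shift=7 [end]
Varint 4: bytes[10:11] = 31 -> value 49 (1 byte(s))
  byte[11]=0xB7 cont=1 payload=0x37=55: acc |= 55<<0 -> acc=55 shift=7
  byte[12]=0x6B cont=0 payload=0x6B=107: acc |= 107<<7 -> acc=13751 shift=14 [end]
Varint 5: bytes[11:13] = B7 6B -> value 13751 (2 byte(s))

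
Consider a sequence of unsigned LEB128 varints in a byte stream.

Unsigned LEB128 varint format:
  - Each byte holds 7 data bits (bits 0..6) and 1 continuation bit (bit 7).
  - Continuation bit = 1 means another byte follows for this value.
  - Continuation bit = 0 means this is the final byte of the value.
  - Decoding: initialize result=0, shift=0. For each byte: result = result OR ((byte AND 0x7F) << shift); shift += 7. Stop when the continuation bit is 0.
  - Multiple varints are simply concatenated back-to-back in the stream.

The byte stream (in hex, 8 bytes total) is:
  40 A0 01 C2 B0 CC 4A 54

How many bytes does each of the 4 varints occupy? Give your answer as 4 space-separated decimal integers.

Answer: 1 2 4 1

Derivation:
  byte[0]=0x40 cont=0 payload=0x40=64: acc |= 64<<0 -> acc=64 shift=7 [end]
Varint 1: bytes[0:1] = 40 -> value 64 (1 byte(s))
  byte[1]=0xA0 cont=1 payload=0x20=32: acc |= 32<<0 -> acc=32 shift=7
  byte[2]=0x01 cont=0 payload=0x01=1: acc |= 1<<7 -> acc=160 shift=14 [end]
Varint 2: bytes[1:3] = A0 01 -> value 160 (2 byte(s))
  byte[3]=0xC2 cont=1 payload=0x42=66: acc |= 66<<0 -> acc=66 shift=7
  byte[4]=0xB0 cont=1 payload=0x30=48: acc |= 48<<7 -> acc=6210 shift=14
  byte[5]=0xCC cont=1 payload=0x4C=76: acc |= 76<<14 -> acc=1251394 shift=21
  byte[6]=0x4A cont=0 payload=0x4A=74: acc |= 74<<21 -> acc=156440642 shift=28 [end]
Varint 3: bytes[3:7] = C2 B0 CC 4A -> value 156440642 (4 byte(s))
  byte[7]=0x54 cont=0 payload=0x54=84: acc |= 84<<0 -> acc=84 shift=7 [end]
Varint 4: bytes[7:8] = 54 -> value 84 (1 byte(s))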